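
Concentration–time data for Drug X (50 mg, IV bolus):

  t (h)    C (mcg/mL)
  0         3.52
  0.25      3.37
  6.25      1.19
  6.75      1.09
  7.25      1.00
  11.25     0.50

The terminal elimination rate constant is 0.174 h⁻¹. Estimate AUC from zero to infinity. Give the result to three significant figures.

Trapezoidal AUC_0→11.25:
  [0→0.25]: (3.52+3.37)/2 × 0.25 = 0.86125
  [0.25→6.25]: (3.37+1.19)/2 × 6 = 13.68
  [6.25→6.75]: (1.19+1.09)/2 × 0.5 = 0.57
  [6.75→7.25]: (1.09+1.00)/2 × 0.5 = 0.5225
  [7.25→11.25]: (1.00+0.50)/2 × 4 = 3.0
  Sum = 18.63375 mcg/mL·h
Extrapolated tail: C_last / k_e = 0.50 / 0.174 = 2.874
AUC_0→∞ = 18.63375 + 2.874 = 21.50775 mcg/mL·h

AUC = 21.5 mcg/mL·h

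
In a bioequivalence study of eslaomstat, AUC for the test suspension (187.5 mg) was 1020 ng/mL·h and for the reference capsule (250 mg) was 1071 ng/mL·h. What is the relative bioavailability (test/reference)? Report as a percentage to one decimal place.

F_rel = 127.0%

F_rel = (AUC_test/D_test) / (AUC_ref/D_ref)
      = (1020/187.5) / (1071/250)
      = 5.44 / 4.284 = 1.2698 = 126.98%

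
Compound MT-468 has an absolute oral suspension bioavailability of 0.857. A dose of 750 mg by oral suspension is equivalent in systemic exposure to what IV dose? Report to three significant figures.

D_iv = 643 mg

Systemic exposure from an extravascular dose = F × D_ev, so the equivalent IV dose is F × D_ev.
D_iv = F × D_ev = 0.857 × 750 = 642.75 mg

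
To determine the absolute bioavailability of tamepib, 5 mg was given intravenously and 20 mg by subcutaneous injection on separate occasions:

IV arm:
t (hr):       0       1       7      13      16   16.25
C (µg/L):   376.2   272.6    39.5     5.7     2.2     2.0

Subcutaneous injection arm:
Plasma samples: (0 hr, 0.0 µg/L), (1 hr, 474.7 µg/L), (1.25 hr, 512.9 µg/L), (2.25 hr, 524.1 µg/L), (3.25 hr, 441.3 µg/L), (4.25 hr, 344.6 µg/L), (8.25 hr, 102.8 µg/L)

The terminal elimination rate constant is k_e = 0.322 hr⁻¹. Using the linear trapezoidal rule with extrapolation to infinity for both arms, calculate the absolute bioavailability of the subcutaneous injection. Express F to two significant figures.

F = 0.52

Trapezoidal AUC_0→16.25 (IV):
  [0→1]: (376.2+272.6)/2 × 1 = 324.4
  [1→7]: (272.6+39.5)/2 × 6 = 936.3
  [7→13]: (39.5+5.7)/2 × 6 = 135.6
  [13→16]: (5.7+2.2)/2 × 3 = 11.85
  [16→16.25]: (2.2+2.0)/2 × 0.25 = 0.525
  Sum = 1408.675 µg/L·hr
IV tail: 2.0/0.322 = 6.211; AUC_iv,0→∞ = 1408.675 + 6.211 = 1414.886 µg/L·hr
Trapezoidal AUC_0→8.25 (subcutaneous injection):
  [0→1]: (0.0+474.7)/2 × 1 = 237.35
  [1→1.25]: (474.7+512.9)/2 × 0.25 = 123.45
  [1.25→2.25]: (512.9+524.1)/2 × 1 = 518.5
  [2.25→3.25]: (524.1+441.3)/2 × 1 = 482.7
  [3.25→4.25]: (441.3+344.6)/2 × 1 = 392.95
  [4.25→8.25]: (344.6+102.8)/2 × 4 = 894.8
  Sum = 2649.75 µg/L·hr
subcutaneous injection tail: 102.8/0.322 = 319.255; AUC_ev,0→∞ = 2649.75 + 319.255 = 2969.005 µg/L·hr
F = (AUC_ev/D_ev)/(AUC_iv/D_iv) = (2969.005/20)/(1414.886/5) = 148.45025/282.9772 = 0.5246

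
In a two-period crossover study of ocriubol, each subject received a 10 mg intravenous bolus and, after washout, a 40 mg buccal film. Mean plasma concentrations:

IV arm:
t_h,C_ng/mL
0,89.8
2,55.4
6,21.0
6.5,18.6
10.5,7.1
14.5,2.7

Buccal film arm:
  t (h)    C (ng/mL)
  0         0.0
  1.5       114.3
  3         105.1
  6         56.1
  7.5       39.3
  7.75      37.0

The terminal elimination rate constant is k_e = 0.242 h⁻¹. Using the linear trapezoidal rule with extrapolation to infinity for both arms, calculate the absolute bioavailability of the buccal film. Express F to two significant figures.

F = 0.47

Trapezoidal AUC_0→14.5 (IV):
  [0→2]: (89.8+55.4)/2 × 2 = 145.2
  [2→6]: (55.4+21.0)/2 × 4 = 152.8
  [6→6.5]: (21.0+18.6)/2 × 0.5 = 9.9
  [6.5→10.5]: (18.6+7.1)/2 × 4 = 51.4
  [10.5→14.5]: (7.1+2.7)/2 × 4 = 19.6
  Sum = 378.9 ng/mL·h
IV tail: 2.7/0.242 = 11.157; AUC_iv,0→∞ = 378.9 + 11.157 = 390.057 ng/mL·h
Trapezoidal AUC_0→7.75 (buccal film):
  [0→1.5]: (0.0+114.3)/2 × 1.5 = 85.725
  [1.5→3]: (114.3+105.1)/2 × 1.5 = 164.55
  [3→6]: (105.1+56.1)/2 × 3 = 241.8
  [6→7.5]: (56.1+39.3)/2 × 1.5 = 71.55
  [7.5→7.75]: (39.3+37.0)/2 × 0.25 = 9.5375
  Sum = 573.1625 ng/mL·h
buccal film tail: 37.0/0.242 = 152.893; AUC_ev,0→∞ = 573.1625 + 152.893 = 726.0555 ng/mL·h
F = (AUC_ev/D_ev)/(AUC_iv/D_iv) = (726.0555/40)/(390.057/10) = 18.1514/39.0057 = 0.4654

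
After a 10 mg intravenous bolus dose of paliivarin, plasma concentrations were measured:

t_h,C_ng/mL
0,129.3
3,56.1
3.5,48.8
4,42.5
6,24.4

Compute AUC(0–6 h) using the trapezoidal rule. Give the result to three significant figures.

AUC = 394 ng/mL·h

Trapezoidal AUC_0→6:
  [0→3]: (129.3+56.1)/2 × 3 = 278.1
  [3→3.5]: (56.1+48.8)/2 × 0.5 = 26.225
  [3.5→4]: (48.8+42.5)/2 × 0.5 = 22.825
  [4→6]: (42.5+24.4)/2 × 2 = 66.9
  Sum = 394.05 ng/mL·h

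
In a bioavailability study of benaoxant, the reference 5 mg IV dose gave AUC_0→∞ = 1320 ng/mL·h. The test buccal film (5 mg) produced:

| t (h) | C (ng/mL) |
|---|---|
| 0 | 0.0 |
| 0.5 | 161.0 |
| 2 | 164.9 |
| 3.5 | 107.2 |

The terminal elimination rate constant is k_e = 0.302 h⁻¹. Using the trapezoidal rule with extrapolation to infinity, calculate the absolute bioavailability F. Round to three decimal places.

Trapezoidal AUC_0→3.5 (buccal film):
  [0→0.5]: (0.0+161.0)/2 × 0.5 = 40.25
  [0.5→2]: (161.0+164.9)/2 × 1.5 = 244.425
  [2→3.5]: (164.9+107.2)/2 × 1.5 = 204.075
  Sum = 488.75 ng/mL·h
Tail: C_last/k_e = 107.2/0.302 = 354.967
AUC_0→∞ (buccal film) = 488.75 + 354.967 = 843.717 ng/mL·h
F = (AUC_ev/D_ev)/(AUC_iv/D_iv) = (843.717/5)/(1320/5) = 168.7434/264 = 0.6392

F = 0.639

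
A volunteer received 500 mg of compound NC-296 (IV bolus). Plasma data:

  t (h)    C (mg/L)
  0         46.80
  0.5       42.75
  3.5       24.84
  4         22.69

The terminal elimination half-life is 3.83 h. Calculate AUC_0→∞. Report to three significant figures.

AUC = 261 mg/L·h

Trapezoidal AUC_0→4:
  [0→0.5]: (46.80+42.75)/2 × 0.5 = 22.3875
  [0.5→3.5]: (42.75+24.84)/2 × 3 = 101.385
  [3.5→4]: (24.84+22.69)/2 × 0.5 = 11.8825
  Sum = 135.655 mg/L·h
k_e = ln2 / t½ = 0.693147 / 3.83 = 0.1810 h^-1
Extrapolated tail: C_last / k_e = 22.69 / 0.181 = 125.359
AUC_0→∞ = 135.655 + 125.359 = 261.014 mg/L·h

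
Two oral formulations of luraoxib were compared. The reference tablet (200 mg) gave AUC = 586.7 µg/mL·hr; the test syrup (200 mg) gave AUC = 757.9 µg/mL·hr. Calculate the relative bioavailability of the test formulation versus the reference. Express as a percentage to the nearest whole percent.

F_rel = (AUC_test/D_test) / (AUC_ref/D_ref)
      = (757.9/200) / (586.7/200)
      = 3.7895 / 2.9335 = 1.2918 = 129.18%

F_rel = 129%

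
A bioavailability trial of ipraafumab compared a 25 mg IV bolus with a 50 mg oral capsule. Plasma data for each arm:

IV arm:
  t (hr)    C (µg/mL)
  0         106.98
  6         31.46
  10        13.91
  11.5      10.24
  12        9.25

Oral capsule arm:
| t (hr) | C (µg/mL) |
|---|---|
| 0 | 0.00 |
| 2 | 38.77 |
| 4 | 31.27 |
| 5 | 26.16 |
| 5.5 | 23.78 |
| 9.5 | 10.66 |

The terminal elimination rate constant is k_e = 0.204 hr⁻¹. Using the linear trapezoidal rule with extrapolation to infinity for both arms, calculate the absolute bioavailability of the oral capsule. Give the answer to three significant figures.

Trapezoidal AUC_0→12 (IV):
  [0→6]: (106.98+31.46)/2 × 6 = 415.32
  [6→10]: (31.46+13.91)/2 × 4 = 90.74
  [10→11.5]: (13.91+10.24)/2 × 1.5 = 18.1125
  [11.5→12]: (10.24+9.25)/2 × 0.5 = 4.8725
  Sum = 529.045 µg/mL·hr
IV tail: 9.25/0.204 = 45.343; AUC_iv,0→∞ = 529.045 + 45.343 = 574.388 µg/mL·hr
Trapezoidal AUC_0→9.5 (oral capsule):
  [0→2]: (0.00+38.77)/2 × 2 = 38.77
  [2→4]: (38.77+31.27)/2 × 2 = 70.04
  [4→5]: (31.27+26.16)/2 × 1 = 28.715
  [5→5.5]: (26.16+23.78)/2 × 0.5 = 12.485
  [5.5→9.5]: (23.78+10.66)/2 × 4 = 68.88
  Sum = 218.89 µg/mL·hr
oral capsule tail: 10.66/0.204 = 52.255; AUC_ev,0→∞ = 218.89 + 52.255 = 271.145 µg/mL·hr
F = (AUC_ev/D_ev)/(AUC_iv/D_iv) = (271.145/50)/(574.388/25) = 5.4229/22.97552 = 0.2360

F = 0.236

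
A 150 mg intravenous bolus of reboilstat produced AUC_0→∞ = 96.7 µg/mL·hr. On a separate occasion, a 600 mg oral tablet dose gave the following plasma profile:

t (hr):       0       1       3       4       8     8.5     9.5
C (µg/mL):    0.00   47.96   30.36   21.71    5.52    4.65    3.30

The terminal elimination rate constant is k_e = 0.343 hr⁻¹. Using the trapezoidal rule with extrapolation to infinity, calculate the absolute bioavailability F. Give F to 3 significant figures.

Trapezoidal AUC_0→9.5 (oral tablet):
  [0→1]: (0.00+47.96)/2 × 1 = 23.98
  [1→3]: (47.96+30.36)/2 × 2 = 78.32
  [3→4]: (30.36+21.71)/2 × 1 = 26.035
  [4→8]: (21.71+5.52)/2 × 4 = 54.46
  [8→8.5]: (5.52+4.65)/2 × 0.5 = 2.5425
  [8.5→9.5]: (4.65+3.30)/2 × 1 = 3.975
  Sum = 189.3125 µg/mL·hr
Tail: C_last/k_e = 3.30/0.343 = 9.621
AUC_0→∞ (oral tablet) = 189.3125 + 9.621 = 198.9335 µg/mL·hr
F = (AUC_ev/D_ev)/(AUC_iv/D_iv) = (198.9335/600)/(96.7/150) = 0.331556/0.644667 = 0.5143

F = 0.514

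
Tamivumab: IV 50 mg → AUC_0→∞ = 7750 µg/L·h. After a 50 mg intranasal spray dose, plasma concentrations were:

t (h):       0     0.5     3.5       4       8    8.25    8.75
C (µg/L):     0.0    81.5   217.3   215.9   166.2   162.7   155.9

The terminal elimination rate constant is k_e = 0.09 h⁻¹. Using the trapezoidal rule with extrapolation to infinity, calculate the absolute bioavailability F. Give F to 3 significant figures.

F = 0.412

Trapezoidal AUC_0→8.75 (intranasal spray):
  [0→0.5]: (0.0+81.5)/2 × 0.5 = 20.375
  [0.5→3.5]: (81.5+217.3)/2 × 3 = 448.2
  [3.5→4]: (217.3+215.9)/2 × 0.5 = 108.3
  [4→8]: (215.9+166.2)/2 × 4 = 764.2
  [8→8.25]: (166.2+162.7)/2 × 0.25 = 41.1125
  [8.25→8.75]: (162.7+155.9)/2 × 0.5 = 79.65
  Sum = 1461.8375 µg/L·h
Tail: C_last/k_e = 155.9/0.09 = 1732.222
AUC_0→∞ (intranasal spray) = 1461.8375 + 1732.222 = 3194.0595 µg/L·h
F = (AUC_ev/D_ev)/(AUC_iv/D_iv) = (3194.0595/50)/(7750/50) = 63.88119/155 = 0.4121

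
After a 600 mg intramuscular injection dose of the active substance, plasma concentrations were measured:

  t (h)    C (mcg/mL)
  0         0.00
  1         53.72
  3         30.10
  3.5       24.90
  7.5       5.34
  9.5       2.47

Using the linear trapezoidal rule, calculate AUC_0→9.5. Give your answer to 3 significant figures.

Trapezoidal AUC_0→9.5:
  [0→1]: (0.00+53.72)/2 × 1 = 26.86
  [1→3]: (53.72+30.10)/2 × 2 = 83.82
  [3→3.5]: (30.10+24.90)/2 × 0.5 = 13.75
  [3.5→7.5]: (24.90+5.34)/2 × 4 = 60.48
  [7.5→9.5]: (5.34+2.47)/2 × 2 = 7.81
  Sum = 192.72 mcg/mL·h

AUC = 193 mcg/mL·h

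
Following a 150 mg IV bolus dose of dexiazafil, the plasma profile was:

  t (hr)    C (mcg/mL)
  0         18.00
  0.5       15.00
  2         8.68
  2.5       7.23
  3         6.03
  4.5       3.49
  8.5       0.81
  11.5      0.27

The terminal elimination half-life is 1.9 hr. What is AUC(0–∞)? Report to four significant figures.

Trapezoidal AUC_0→11.5:
  [0→0.5]: (18.00+15.00)/2 × 0.5 = 8.25
  [0.5→2]: (15.00+8.68)/2 × 1.5 = 17.76
  [2→2.5]: (8.68+7.23)/2 × 0.5 = 3.9775
  [2.5→3]: (7.23+6.03)/2 × 0.5 = 3.315
  [3→4.5]: (6.03+3.49)/2 × 1.5 = 7.14
  [4.5→8.5]: (3.49+0.81)/2 × 4 = 8.6
  [8.5→11.5]: (0.81+0.27)/2 × 3 = 1.62
  Sum = 50.6625 mcg/mL·hr
k_e = ln2 / t½ = 0.693147 / 1.9 = 0.3648 hr^-1
Extrapolated tail: C_last / k_e = 0.27 / 0.3648 = 0.740
AUC_0→∞ = 50.6625 + 0.740 = 51.4025 mcg/mL·hr

AUC = 51.40 mcg/mL·hr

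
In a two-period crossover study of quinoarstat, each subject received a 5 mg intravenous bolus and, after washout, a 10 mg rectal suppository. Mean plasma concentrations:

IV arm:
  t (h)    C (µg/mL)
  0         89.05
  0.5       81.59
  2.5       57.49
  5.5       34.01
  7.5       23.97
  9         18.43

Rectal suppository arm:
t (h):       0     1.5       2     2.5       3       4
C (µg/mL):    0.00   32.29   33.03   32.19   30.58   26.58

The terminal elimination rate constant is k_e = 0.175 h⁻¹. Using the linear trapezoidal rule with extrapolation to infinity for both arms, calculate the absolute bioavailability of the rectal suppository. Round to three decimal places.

Trapezoidal AUC_0→9 (IV):
  [0→0.5]: (89.05+81.59)/2 × 0.5 = 42.66
  [0.5→2.5]: (81.59+57.49)/2 × 2 = 139.08
  [2.5→5.5]: (57.49+34.01)/2 × 3 = 137.25
  [5.5→7.5]: (34.01+23.97)/2 × 2 = 57.98
  [7.5→9]: (23.97+18.43)/2 × 1.5 = 31.8
  Sum = 408.77 µg/mL·h
IV tail: 18.43/0.175 = 105.314; AUC_iv,0→∞ = 408.77 + 105.314 = 514.084 µg/mL·h
Trapezoidal AUC_0→4 (rectal suppository):
  [0→1.5]: (0.00+32.29)/2 × 1.5 = 24.2175
  [1.5→2]: (32.29+33.03)/2 × 0.5 = 16.33
  [2→2.5]: (33.03+32.19)/2 × 0.5 = 16.305
  [2.5→3]: (32.19+30.58)/2 × 0.5 = 15.6925
  [3→4]: (30.58+26.58)/2 × 1 = 28.58
  Sum = 101.125 µg/mL·h
rectal suppository tail: 26.58/0.175 = 151.886; AUC_ev,0→∞ = 101.125 + 151.886 = 253.011 µg/mL·h
F = (AUC_ev/D_ev)/(AUC_iv/D_iv) = (253.011/10)/(514.084/5) = 25.3011/102.8168 = 0.2461

F = 0.246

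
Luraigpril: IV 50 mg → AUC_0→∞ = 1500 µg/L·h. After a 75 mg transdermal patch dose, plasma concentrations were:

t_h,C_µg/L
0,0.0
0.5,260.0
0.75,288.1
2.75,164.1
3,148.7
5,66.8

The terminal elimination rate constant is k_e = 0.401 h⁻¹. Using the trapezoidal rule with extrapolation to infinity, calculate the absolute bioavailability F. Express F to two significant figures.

Trapezoidal AUC_0→5 (transdermal patch):
  [0→0.5]: (0.0+260.0)/2 × 0.5 = 65.0
  [0.5→0.75]: (260.0+288.1)/2 × 0.25 = 68.5125
  [0.75→2.75]: (288.1+164.1)/2 × 2 = 452.2
  [2.75→3]: (164.1+148.7)/2 × 0.25 = 39.1
  [3→5]: (148.7+66.8)/2 × 2 = 215.5
  Sum = 840.3125 µg/L·h
Tail: C_last/k_e = 66.8/0.401 = 166.584
AUC_0→∞ (transdermal patch) = 840.3125 + 166.584 = 1006.8965 µg/L·h
F = (AUC_ev/D_ev)/(AUC_iv/D_iv) = (1006.8965/75)/(1500/50) = 13.4253/30 = 0.4475

F = 0.45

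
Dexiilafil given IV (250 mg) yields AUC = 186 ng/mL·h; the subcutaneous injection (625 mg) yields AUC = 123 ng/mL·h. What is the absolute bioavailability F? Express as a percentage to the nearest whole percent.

F = 26%

F = (AUC_ev / D_ev) / (AUC_iv / D_iv)
  = (123/625) / (186/250)
  = 0.1968 / 0.744 = 0.2645
  = 26.45%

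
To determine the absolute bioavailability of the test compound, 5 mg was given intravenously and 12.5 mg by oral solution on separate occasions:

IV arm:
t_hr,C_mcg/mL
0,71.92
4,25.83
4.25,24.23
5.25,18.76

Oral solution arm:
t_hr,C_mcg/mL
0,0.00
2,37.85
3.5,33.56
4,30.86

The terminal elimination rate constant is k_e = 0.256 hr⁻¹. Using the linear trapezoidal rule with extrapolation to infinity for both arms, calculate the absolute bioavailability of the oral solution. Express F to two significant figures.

Trapezoidal AUC_0→5.25 (IV):
  [0→4]: (71.92+25.83)/2 × 4 = 195.5
  [4→4.25]: (25.83+24.23)/2 × 0.25 = 6.2575
  [4.25→5.25]: (24.23+18.76)/2 × 1 = 21.495
  Sum = 223.2525 mcg/mL·hr
IV tail: 18.76/0.256 = 73.281; AUC_iv,0→∞ = 223.2525 + 73.281 = 296.5335 mcg/mL·hr
Trapezoidal AUC_0→4 (oral solution):
  [0→2]: (0.00+37.85)/2 × 2 = 37.85
  [2→3.5]: (37.85+33.56)/2 × 1.5 = 53.5575
  [3.5→4]: (33.56+30.86)/2 × 0.5 = 16.105
  Sum = 107.5125 mcg/mL·hr
oral solution tail: 30.86/0.256 = 120.547; AUC_ev,0→∞ = 107.5125 + 120.547 = 228.0595 mcg/mL·hr
F = (AUC_ev/D_ev)/(AUC_iv/D_iv) = (228.0595/12.5)/(296.5335/5) = 18.24476/59.3067 = 0.3076

F = 0.31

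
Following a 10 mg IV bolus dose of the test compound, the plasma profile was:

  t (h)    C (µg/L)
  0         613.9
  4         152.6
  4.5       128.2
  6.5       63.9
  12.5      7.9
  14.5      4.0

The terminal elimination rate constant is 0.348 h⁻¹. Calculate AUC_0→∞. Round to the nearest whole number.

AUC = 2034 µg/L·h

Trapezoidal AUC_0→14.5:
  [0→4]: (613.9+152.6)/2 × 4 = 1533.0
  [4→4.5]: (152.6+128.2)/2 × 0.5 = 70.2
  [4.5→6.5]: (128.2+63.9)/2 × 2 = 192.1
  [6.5→12.5]: (63.9+7.9)/2 × 6 = 215.4
  [12.5→14.5]: (7.9+4.0)/2 × 2 = 11.9
  Sum = 2022.6 µg/L·h
Extrapolated tail: C_last / k_e = 4.0 / 0.348 = 11.494
AUC_0→∞ = 2022.6 + 11.494 = 2034.094 µg/L·h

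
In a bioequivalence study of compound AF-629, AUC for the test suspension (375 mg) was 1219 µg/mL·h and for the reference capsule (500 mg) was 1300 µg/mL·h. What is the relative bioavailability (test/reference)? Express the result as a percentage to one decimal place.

F_rel = 125.0%

F_rel = (AUC_test/D_test) / (AUC_ref/D_ref)
      = (1219/375) / (1300/500)
      = 3.25067 / 2.6 = 1.2503 = 125.03%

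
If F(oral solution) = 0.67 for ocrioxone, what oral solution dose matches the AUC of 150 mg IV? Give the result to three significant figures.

For equal systemic exposure: F × D_ev = D_iv
D_ev = D_iv / F = 150 / 0.67 = 223.881 mg

D_oral = 224 mg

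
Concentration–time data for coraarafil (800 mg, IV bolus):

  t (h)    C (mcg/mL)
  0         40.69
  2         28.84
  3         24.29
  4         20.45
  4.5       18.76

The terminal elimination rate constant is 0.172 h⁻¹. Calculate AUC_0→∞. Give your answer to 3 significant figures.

AUC = 237 mcg/mL·h

Trapezoidal AUC_0→4.5:
  [0→2]: (40.69+28.84)/2 × 2 = 69.53
  [2→3]: (28.84+24.29)/2 × 1 = 26.565
  [3→4]: (24.29+20.45)/2 × 1 = 22.37
  [4→4.5]: (20.45+18.76)/2 × 0.5 = 9.8025
  Sum = 128.2675 mcg/mL·h
Extrapolated tail: C_last / k_e = 18.76 / 0.172 = 109.070
AUC_0→∞ = 128.2675 + 109.070 = 237.3375 mcg/mL·h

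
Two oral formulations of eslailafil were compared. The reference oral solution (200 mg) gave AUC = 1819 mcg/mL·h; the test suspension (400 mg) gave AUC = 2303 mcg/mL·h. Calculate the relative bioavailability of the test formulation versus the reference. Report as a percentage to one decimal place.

F_rel = (AUC_test/D_test) / (AUC_ref/D_ref)
      = (2303/400) / (1819/200)
      = 5.7575 / 9.095 = 0.6330 = 63.30%

F_rel = 63.3%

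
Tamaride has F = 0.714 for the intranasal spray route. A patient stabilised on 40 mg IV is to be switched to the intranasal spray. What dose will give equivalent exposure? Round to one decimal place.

D_intranasal = 56.0 mg

For equal systemic exposure: F × D_ev = D_iv
D_ev = D_iv / F = 40 / 0.714 = 56.0224 mg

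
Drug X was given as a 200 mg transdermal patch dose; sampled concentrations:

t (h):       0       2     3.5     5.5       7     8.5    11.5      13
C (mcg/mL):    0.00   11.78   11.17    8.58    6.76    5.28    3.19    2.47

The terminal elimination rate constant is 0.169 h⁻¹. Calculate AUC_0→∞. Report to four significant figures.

Trapezoidal AUC_0→13:
  [0→2]: (0.00+11.78)/2 × 2 = 11.78
  [2→3.5]: (11.78+11.17)/2 × 1.5 = 17.2125
  [3.5→5.5]: (11.17+8.58)/2 × 2 = 19.75
  [5.5→7]: (8.58+6.76)/2 × 1.5 = 11.505
  [7→8.5]: (6.76+5.28)/2 × 1.5 = 9.03
  [8.5→11.5]: (5.28+3.19)/2 × 3 = 12.705
  [11.5→13]: (3.19+2.47)/2 × 1.5 = 4.245
  Sum = 86.2275 mcg/mL·h
Extrapolated tail: C_last / k_e = 2.47 / 0.169 = 14.615
AUC_0→∞ = 86.2275 + 14.615 = 100.8425 mcg/mL·h

AUC = 100.8 mcg/mL·h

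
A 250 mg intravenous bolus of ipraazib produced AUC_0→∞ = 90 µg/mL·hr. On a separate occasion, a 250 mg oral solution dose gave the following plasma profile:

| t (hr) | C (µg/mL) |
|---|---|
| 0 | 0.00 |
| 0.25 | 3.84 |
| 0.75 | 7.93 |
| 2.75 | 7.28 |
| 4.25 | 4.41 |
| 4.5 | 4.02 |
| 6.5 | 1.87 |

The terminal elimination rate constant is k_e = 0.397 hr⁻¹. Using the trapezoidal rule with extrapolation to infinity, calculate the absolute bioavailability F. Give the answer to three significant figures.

F = 0.434

Trapezoidal AUC_0→6.5 (oral solution):
  [0→0.25]: (0.00+3.84)/2 × 0.25 = 0.48
  [0.25→0.75]: (3.84+7.93)/2 × 0.5 = 2.9425
  [0.75→2.75]: (7.93+7.28)/2 × 2 = 15.21
  [2.75→4.25]: (7.28+4.41)/2 × 1.5 = 8.7675
  [4.25→4.5]: (4.41+4.02)/2 × 0.25 = 1.05375
  [4.5→6.5]: (4.02+1.87)/2 × 2 = 5.89
  Sum = 34.34375 µg/mL·hr
Tail: C_last/k_e = 1.87/0.397 = 4.710
AUC_0→∞ (oral solution) = 34.34375 + 4.710 = 39.05375 µg/mL·hr
F = (AUC_ev/D_ev)/(AUC_iv/D_iv) = (39.05375/250)/(90/250) = 0.156215/0.36 = 0.4339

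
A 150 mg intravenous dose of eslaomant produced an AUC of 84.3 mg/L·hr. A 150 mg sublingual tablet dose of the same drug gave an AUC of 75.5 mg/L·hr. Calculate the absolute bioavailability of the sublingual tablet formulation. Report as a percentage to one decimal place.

F = 89.6%

F = (AUC_ev / D_ev) / (AUC_iv / D_iv)
  = (75.5/150) / (84.3/150)
  = 0.503333 / 0.562 = 0.8956
  = 89.56%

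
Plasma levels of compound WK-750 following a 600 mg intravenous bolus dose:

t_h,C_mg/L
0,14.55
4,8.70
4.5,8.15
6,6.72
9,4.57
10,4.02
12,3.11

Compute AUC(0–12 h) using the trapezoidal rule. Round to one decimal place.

Trapezoidal AUC_0→12:
  [0→4]: (14.55+8.70)/2 × 4 = 46.5
  [4→4.5]: (8.70+8.15)/2 × 0.5 = 4.2125
  [4.5→6]: (8.15+6.72)/2 × 1.5 = 11.1525
  [6→9]: (6.72+4.57)/2 × 3 = 16.935
  [9→10]: (4.57+4.02)/2 × 1 = 4.295
  [10→12]: (4.02+3.11)/2 × 2 = 7.13
  Sum = 90.225 mg/L·h

AUC = 90.2 mg/L·h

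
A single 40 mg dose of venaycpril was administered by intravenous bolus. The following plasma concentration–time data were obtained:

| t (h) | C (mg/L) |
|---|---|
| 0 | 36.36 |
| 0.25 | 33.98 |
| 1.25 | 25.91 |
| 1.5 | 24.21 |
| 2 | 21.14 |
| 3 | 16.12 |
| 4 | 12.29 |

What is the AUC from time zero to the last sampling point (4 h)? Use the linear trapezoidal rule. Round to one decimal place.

Trapezoidal AUC_0→4:
  [0→0.25]: (36.36+33.98)/2 × 0.25 = 8.7925
  [0.25→1.25]: (33.98+25.91)/2 × 1 = 29.945
  [1.25→1.5]: (25.91+24.21)/2 × 0.25 = 6.265
  [1.5→2]: (24.21+21.14)/2 × 0.5 = 11.3375
  [2→3]: (21.14+16.12)/2 × 1 = 18.63
  [3→4]: (16.12+12.29)/2 × 1 = 14.205
  Sum = 89.175 mg/L·h

AUC = 89.2 mg/L·h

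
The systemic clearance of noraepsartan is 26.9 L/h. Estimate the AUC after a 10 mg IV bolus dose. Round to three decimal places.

AUC = 0.372 mg/L·h

AUC_0→∞ = Dose_iv / CL
        = 10 / 26.9 = 0.371747 mg/L·h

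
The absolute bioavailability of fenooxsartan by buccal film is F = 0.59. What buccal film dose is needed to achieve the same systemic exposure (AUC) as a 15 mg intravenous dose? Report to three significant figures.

For equal systemic exposure: F × D_ev = D_iv
D_ev = D_iv / F = 15 / 0.59 = 25.4237 mg

D_buccal = 25.4 mg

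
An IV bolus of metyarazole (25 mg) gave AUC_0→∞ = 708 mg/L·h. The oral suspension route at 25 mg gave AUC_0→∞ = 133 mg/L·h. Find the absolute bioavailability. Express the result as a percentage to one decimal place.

F = (AUC_ev / D_ev) / (AUC_iv / D_iv)
  = (133/25) / (708/25)
  = 5.32 / 28.32 = 0.1879
  = 18.79%

F = 18.8%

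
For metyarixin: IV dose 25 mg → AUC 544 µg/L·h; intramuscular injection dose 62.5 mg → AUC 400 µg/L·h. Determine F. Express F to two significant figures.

F = (AUC_ev / D_ev) / (AUC_iv / D_iv)
  = (400/62.5) / (544/25)
  = 6.4 / 21.76 = 0.2941

F = 0.29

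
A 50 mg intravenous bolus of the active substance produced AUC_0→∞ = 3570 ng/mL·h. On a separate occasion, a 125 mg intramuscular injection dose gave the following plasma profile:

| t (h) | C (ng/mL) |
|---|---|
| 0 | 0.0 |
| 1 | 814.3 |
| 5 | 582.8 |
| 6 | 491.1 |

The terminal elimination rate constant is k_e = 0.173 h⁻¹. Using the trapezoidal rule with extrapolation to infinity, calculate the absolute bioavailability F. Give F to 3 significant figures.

F = 0.737

Trapezoidal AUC_0→6 (intramuscular injection):
  [0→1]: (0.0+814.3)/2 × 1 = 407.15
  [1→5]: (814.3+582.8)/2 × 4 = 2794.2
  [5→6]: (582.8+491.1)/2 × 1 = 536.95
  Sum = 3738.3 ng/mL·h
Tail: C_last/k_e = 491.1/0.173 = 2838.728
AUC_0→∞ (intramuscular injection) = 3738.3 + 2838.728 = 6577.028 ng/mL·h
F = (AUC_ev/D_ev)/(AUC_iv/D_iv) = (6577.028/125)/(3570/50) = 52.616224/71.4 = 0.7369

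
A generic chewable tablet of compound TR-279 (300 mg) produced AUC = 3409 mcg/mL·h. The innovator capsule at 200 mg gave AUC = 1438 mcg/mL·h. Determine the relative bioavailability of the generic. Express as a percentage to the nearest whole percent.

F_rel = 158%

F_rel = (AUC_test/D_test) / (AUC_ref/D_ref)
      = (3409/300) / (1438/200)
      = 11.3633 / 7.19 = 1.5804 = 158.04%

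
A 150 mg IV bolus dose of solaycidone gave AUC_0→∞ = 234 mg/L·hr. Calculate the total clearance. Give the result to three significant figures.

CL = 0.641 L/hr

CL = Dose_iv / AUC_0→∞
   = 150 / 234 = 0.641026 L/hr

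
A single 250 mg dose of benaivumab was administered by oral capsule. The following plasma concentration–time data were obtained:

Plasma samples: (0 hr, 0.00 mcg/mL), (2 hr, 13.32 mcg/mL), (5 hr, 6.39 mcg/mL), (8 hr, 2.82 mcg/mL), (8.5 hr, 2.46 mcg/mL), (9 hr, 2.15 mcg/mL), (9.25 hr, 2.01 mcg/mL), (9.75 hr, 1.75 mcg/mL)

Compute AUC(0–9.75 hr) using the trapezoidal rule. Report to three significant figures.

AUC = 60.6 mcg/mL·hr

Trapezoidal AUC_0→9.75:
  [0→2]: (0.00+13.32)/2 × 2 = 13.32
  [2→5]: (13.32+6.39)/2 × 3 = 29.565
  [5→8]: (6.39+2.82)/2 × 3 = 13.815
  [8→8.5]: (2.82+2.46)/2 × 0.5 = 1.32
  [8.5→9]: (2.46+2.15)/2 × 0.5 = 1.1525
  [9→9.25]: (2.15+2.01)/2 × 0.25 = 0.52
  [9.25→9.75]: (2.01+1.75)/2 × 0.5 = 0.94
  Sum = 60.6325 mcg/mL·hr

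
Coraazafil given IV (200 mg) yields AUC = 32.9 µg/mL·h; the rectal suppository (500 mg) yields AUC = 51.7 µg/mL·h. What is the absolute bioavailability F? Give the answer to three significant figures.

F = (AUC_ev / D_ev) / (AUC_iv / D_iv)
  = (51.7/500) / (32.9/200)
  = 0.1034 / 0.1645 = 0.6286

F = 0.629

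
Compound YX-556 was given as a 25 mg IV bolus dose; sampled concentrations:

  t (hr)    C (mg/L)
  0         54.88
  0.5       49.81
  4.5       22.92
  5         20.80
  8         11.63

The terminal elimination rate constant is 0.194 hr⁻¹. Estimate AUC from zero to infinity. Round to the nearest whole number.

AUC = 291 mg/L·hr

Trapezoidal AUC_0→8:
  [0→0.5]: (54.88+49.81)/2 × 0.5 = 26.1725
  [0.5→4.5]: (49.81+22.92)/2 × 4 = 145.46
  [4.5→5]: (22.92+20.80)/2 × 0.5 = 10.93
  [5→8]: (20.80+11.63)/2 × 3 = 48.645
  Sum = 231.2075 mg/L·hr
Extrapolated tail: C_last / k_e = 11.63 / 0.194 = 59.948
AUC_0→∞ = 231.2075 + 59.948 = 291.1555 mg/L·hr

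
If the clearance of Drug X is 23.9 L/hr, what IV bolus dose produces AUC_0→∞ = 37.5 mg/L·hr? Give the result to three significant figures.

Dose = 896 mg

Dose_iv = CL × AUC_0→∞
     = 23.9 × 37.5 = 896.25 mg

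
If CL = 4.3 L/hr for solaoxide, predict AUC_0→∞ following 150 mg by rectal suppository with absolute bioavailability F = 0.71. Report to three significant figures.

AUC_0→∞ = F × Dose / CL
        = 0.71 × 150 / 4.3 = 24.7674 mg/L·hr

AUC = 24.8 mg/L·hr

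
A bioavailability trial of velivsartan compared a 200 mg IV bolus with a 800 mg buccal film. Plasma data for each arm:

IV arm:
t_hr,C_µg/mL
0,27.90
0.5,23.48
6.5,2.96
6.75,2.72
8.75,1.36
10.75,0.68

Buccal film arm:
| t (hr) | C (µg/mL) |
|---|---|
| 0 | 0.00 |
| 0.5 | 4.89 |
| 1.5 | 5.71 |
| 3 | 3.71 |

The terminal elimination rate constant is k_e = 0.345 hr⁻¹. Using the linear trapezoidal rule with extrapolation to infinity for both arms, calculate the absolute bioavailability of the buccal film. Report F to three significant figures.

F = 0.0603

Trapezoidal AUC_0→10.75 (IV):
  [0→0.5]: (27.90+23.48)/2 × 0.5 = 12.845
  [0.5→6.5]: (23.48+2.96)/2 × 6 = 79.32
  [6.5→6.75]: (2.96+2.72)/2 × 0.25 = 0.71
  [6.75→8.75]: (2.72+1.36)/2 × 2 = 4.08
  [8.75→10.75]: (1.36+0.68)/2 × 2 = 2.04
  Sum = 98.995 µg/mL·hr
IV tail: 0.68/0.345 = 1.971; AUC_iv,0→∞ = 98.995 + 1.971 = 100.966 µg/mL·hr
Trapezoidal AUC_0→3 (buccal film):
  [0→0.5]: (0.00+4.89)/2 × 0.5 = 1.2225
  [0.5→1.5]: (4.89+5.71)/2 × 1 = 5.3
  [1.5→3]: (5.71+3.71)/2 × 1.5 = 7.065
  Sum = 13.5875 µg/mL·hr
buccal film tail: 3.71/0.345 = 10.754; AUC_ev,0→∞ = 13.5875 + 10.754 = 24.3415 µg/mL·hr
F = (AUC_ev/D_ev)/(AUC_iv/D_iv) = (24.3415/800)/(100.966/200) = 0.030426875/0.50483 = 0.0603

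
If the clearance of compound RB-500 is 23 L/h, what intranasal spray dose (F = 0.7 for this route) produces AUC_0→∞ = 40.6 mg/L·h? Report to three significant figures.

Dose = 1330 mg

Dose = CL × AUC_0→∞ / F
     = 23 × 40.6 / 0.7 = 1334 mg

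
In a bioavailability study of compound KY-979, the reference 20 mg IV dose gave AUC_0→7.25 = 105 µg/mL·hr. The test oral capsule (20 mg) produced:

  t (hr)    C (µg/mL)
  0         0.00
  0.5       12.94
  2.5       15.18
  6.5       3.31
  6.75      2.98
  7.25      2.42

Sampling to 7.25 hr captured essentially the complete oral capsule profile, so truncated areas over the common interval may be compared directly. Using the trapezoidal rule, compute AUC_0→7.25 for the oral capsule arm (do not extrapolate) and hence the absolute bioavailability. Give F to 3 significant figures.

Trapezoidal AUC_0→7.25 (oral capsule):
  [0→0.5]: (0.00+12.94)/2 × 0.5 = 3.235
  [0.5→2.5]: (12.94+15.18)/2 × 2 = 28.12
  [2.5→6.5]: (15.18+3.31)/2 × 4 = 36.98
  [6.5→6.75]: (3.31+2.98)/2 × 0.25 = 0.78625
  [6.75→7.25]: (2.98+2.42)/2 × 0.5 = 1.35
  Sum = 70.47125 µg/mL·hr
F = (AUC_ev/D_ev)/(AUC_iv/D_iv) = (70.47125/20)/(105/20) = 3.5235625/5.25 = 0.6712

F = 0.671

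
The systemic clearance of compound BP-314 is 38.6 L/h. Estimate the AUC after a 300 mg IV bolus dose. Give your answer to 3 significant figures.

AUC = 7.77 mg/L·h

AUC_0→∞ = Dose_iv / CL
        = 300 / 38.6 = 7.77202 mg/L·h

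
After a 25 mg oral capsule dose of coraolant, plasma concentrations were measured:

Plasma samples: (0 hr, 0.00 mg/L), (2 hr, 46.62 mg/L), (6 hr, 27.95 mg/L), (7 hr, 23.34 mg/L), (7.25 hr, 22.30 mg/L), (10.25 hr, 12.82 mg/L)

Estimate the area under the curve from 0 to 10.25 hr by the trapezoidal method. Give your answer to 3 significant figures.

AUC = 280 mg/L·hr

Trapezoidal AUC_0→10.25:
  [0→2]: (0.00+46.62)/2 × 2 = 46.62
  [2→6]: (46.62+27.95)/2 × 4 = 149.14
  [6→7]: (27.95+23.34)/2 × 1 = 25.645
  [7→7.25]: (23.34+22.30)/2 × 0.25 = 5.705
  [7.25→10.25]: (22.30+12.82)/2 × 3 = 52.68
  Sum = 279.79 mg/L·hr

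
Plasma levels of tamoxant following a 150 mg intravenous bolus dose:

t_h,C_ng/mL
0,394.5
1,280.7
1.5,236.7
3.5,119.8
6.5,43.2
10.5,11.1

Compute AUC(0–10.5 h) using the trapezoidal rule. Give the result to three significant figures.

Trapezoidal AUC_0→10.5:
  [0→1]: (394.5+280.7)/2 × 1 = 337.6
  [1→1.5]: (280.7+236.7)/2 × 0.5 = 129.35
  [1.5→3.5]: (236.7+119.8)/2 × 2 = 356.5
  [3.5→6.5]: (119.8+43.2)/2 × 3 = 244.5
  [6.5→10.5]: (43.2+11.1)/2 × 4 = 108.6
  Sum = 1176.55 ng/mL·h

AUC = 1180 ng/mL·h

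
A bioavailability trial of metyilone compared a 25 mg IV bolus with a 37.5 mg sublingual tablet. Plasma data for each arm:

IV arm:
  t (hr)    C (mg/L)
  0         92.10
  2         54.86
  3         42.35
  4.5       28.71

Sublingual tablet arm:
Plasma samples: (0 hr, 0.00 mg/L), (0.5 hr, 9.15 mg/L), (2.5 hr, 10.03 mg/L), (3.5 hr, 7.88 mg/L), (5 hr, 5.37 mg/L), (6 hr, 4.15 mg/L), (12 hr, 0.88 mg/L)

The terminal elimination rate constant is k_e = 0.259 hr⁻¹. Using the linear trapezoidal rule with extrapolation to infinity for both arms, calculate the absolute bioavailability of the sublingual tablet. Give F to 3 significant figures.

F = 0.118

Trapezoidal AUC_0→4.5 (IV):
  [0→2]: (92.10+54.86)/2 × 2 = 146.96
  [2→3]: (54.86+42.35)/2 × 1 = 48.605
  [3→4.5]: (42.35+28.71)/2 × 1.5 = 53.295
  Sum = 248.86 mg/L·hr
IV tail: 28.71/0.259 = 110.849; AUC_iv,0→∞ = 248.86 + 110.849 = 359.709 mg/L·hr
Trapezoidal AUC_0→12 (sublingual tablet):
  [0→0.5]: (0.00+9.15)/2 × 0.5 = 2.2875
  [0.5→2.5]: (9.15+10.03)/2 × 2 = 19.18
  [2.5→3.5]: (10.03+7.88)/2 × 1 = 8.955
  [3.5→5]: (7.88+5.37)/2 × 1.5 = 9.9375
  [5→6]: (5.37+4.15)/2 × 1 = 4.76
  [6→12]: (4.15+0.88)/2 × 6 = 15.09
  Sum = 60.21 mg/L·hr
sublingual tablet tail: 0.88/0.259 = 3.398; AUC_ev,0→∞ = 60.21 + 3.398 = 63.608 mg/L·hr
F = (AUC_ev/D_ev)/(AUC_iv/D_iv) = (63.608/37.5)/(359.709/25) = 1.69621/14.38836 = 0.1179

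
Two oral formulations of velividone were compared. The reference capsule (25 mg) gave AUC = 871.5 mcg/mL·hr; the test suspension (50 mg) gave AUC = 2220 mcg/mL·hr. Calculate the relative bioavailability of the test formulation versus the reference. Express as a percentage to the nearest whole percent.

F_rel = 127%

F_rel = (AUC_test/D_test) / (AUC_ref/D_ref)
      = (2220/50) / (871.5/25)
      = 44.4 / 34.86 = 1.2737 = 127.37%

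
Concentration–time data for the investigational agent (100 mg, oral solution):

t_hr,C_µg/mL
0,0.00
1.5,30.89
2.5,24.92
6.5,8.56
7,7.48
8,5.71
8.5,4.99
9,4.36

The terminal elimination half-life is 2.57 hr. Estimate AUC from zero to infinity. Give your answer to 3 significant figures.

Trapezoidal AUC_0→9:
  [0→1.5]: (0.00+30.89)/2 × 1.5 = 23.1675
  [1.5→2.5]: (30.89+24.92)/2 × 1 = 27.905
  [2.5→6.5]: (24.92+8.56)/2 × 4 = 66.96
  [6.5→7]: (8.56+7.48)/2 × 0.5 = 4.01
  [7→8]: (7.48+5.71)/2 × 1 = 6.595
  [8→8.5]: (5.71+4.99)/2 × 0.5 = 2.675
  [8.5→9]: (4.99+4.36)/2 × 0.5 = 2.3375
  Sum = 133.65 µg/mL·hr
k_e = ln2 / t½ = 0.693147 / 2.57 = 0.2697 hr^-1
Extrapolated tail: C_last / k_e = 4.36 / 0.2697 = 16.166
AUC_0→∞ = 133.65 + 16.166 = 149.816 µg/mL·hr

AUC = 150 µg/mL·hr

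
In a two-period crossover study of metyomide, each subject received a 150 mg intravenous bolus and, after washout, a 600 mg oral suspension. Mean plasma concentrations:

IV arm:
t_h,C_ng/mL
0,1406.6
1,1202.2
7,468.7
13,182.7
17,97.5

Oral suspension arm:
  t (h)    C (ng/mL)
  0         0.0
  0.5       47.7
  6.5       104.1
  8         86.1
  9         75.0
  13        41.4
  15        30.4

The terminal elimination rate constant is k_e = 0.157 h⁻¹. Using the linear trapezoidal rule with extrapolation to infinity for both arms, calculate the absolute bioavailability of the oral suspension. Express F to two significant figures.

Trapezoidal AUC_0→17 (IV):
  [0→1]: (1406.6+1202.2)/2 × 1 = 1304.4
  [1→7]: (1202.2+468.7)/2 × 6 = 5012.7
  [7→13]: (468.7+182.7)/2 × 6 = 1954.2
  [13→17]: (182.7+97.5)/2 × 4 = 560.4
  Sum = 8831.7 ng/mL·h
IV tail: 97.5/0.157 = 621.019; AUC_iv,0→∞ = 8831.7 + 621.019 = 9452.719 ng/mL·h
Trapezoidal AUC_0→15 (oral suspension):
  [0→0.5]: (0.0+47.7)/2 × 0.5 = 11.925
  [0.5→6.5]: (47.7+104.1)/2 × 6 = 455.4
  [6.5→8]: (104.1+86.1)/2 × 1.5 = 142.65
  [8→9]: (86.1+75.0)/2 × 1 = 80.55
  [9→13]: (75.0+41.4)/2 × 4 = 232.8
  [13→15]: (41.4+30.4)/2 × 2 = 71.8
  Sum = 995.125 ng/mL·h
oral suspension tail: 30.4/0.157 = 193.631; AUC_ev,0→∞ = 995.125 + 193.631 = 1188.756 ng/mL·h
F = (AUC_ev/D_ev)/(AUC_iv/D_iv) = (1188.756/600)/(9452.719/150) = 1.98126/63.0181 = 0.0314

F = 0.031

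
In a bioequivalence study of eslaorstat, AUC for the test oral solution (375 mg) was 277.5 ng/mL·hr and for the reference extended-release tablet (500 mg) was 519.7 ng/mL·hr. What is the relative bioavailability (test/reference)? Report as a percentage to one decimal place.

F_rel = (AUC_test/D_test) / (AUC_ref/D_ref)
      = (277.5/375) / (519.7/500)
      = 0.74 / 1.0394 = 0.7119 = 71.19%

F_rel = 71.2%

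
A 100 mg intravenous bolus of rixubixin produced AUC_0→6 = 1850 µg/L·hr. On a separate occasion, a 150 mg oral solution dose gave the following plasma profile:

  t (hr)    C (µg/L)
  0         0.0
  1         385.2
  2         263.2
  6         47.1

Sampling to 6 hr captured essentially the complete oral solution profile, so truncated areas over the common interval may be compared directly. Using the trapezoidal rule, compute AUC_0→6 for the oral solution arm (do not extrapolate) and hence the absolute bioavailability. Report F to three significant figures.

F = 0.410

Trapezoidal AUC_0→6 (oral solution):
  [0→1]: (0.0+385.2)/2 × 1 = 192.6
  [1→2]: (385.2+263.2)/2 × 1 = 324.2
  [2→6]: (263.2+47.1)/2 × 4 = 620.6
  Sum = 1137.4 µg/L·hr
F = (AUC_ev/D_ev)/(AUC_iv/D_iv) = (1137.4/150)/(1850/100) = 7.58267/18.5 = 0.4099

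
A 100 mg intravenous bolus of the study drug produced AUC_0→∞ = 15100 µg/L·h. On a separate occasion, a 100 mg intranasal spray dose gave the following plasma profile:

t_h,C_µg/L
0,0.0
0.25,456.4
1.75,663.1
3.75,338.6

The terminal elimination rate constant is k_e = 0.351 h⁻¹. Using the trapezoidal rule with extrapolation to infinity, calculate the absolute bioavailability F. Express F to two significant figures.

Trapezoidal AUC_0→3.75 (intranasal spray):
  [0→0.25]: (0.0+456.4)/2 × 0.25 = 57.05
  [0.25→1.75]: (456.4+663.1)/2 × 1.5 = 839.625
  [1.75→3.75]: (663.1+338.6)/2 × 2 = 1001.7
  Sum = 1898.375 µg/L·h
Tail: C_last/k_e = 338.6/0.351 = 964.672
AUC_0→∞ (intranasal spray) = 1898.375 + 964.672 = 2863.047 µg/L·h
F = (AUC_ev/D_ev)/(AUC_iv/D_iv) = (2863.047/100)/(15100/100) = 28.63047/151 = 0.1896

F = 0.19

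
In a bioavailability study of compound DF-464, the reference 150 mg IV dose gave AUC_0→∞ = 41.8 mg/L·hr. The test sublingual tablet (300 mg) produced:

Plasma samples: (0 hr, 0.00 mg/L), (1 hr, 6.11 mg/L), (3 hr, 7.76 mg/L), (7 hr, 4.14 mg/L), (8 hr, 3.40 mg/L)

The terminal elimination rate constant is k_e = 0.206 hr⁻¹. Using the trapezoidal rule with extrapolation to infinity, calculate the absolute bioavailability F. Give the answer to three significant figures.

F = 0.730

Trapezoidal AUC_0→8 (sublingual tablet):
  [0→1]: (0.00+6.11)/2 × 1 = 3.055
  [1→3]: (6.11+7.76)/2 × 2 = 13.87
  [3→7]: (7.76+4.14)/2 × 4 = 23.8
  [7→8]: (4.14+3.40)/2 × 1 = 3.77
  Sum = 44.495 mg/L·hr
Tail: C_last/k_e = 3.40/0.206 = 16.505
AUC_0→∞ (sublingual tablet) = 44.495 + 16.505 = 61.0 mg/L·hr
F = (AUC_ev/D_ev)/(AUC_iv/D_iv) = (61.0/300)/(41.8/150) = 0.203333/0.278667 = 0.7297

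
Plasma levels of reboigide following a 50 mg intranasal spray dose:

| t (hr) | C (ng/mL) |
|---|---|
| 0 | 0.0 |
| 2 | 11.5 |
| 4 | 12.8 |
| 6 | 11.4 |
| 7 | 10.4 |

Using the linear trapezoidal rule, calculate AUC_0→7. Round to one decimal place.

AUC = 70.9 ng/mL·hr

Trapezoidal AUC_0→7:
  [0→2]: (0.0+11.5)/2 × 2 = 11.5
  [2→4]: (11.5+12.8)/2 × 2 = 24.3
  [4→6]: (12.8+11.4)/2 × 2 = 24.2
  [6→7]: (11.4+10.4)/2 × 1 = 10.9
  Sum = 70.9 ng/mL·hr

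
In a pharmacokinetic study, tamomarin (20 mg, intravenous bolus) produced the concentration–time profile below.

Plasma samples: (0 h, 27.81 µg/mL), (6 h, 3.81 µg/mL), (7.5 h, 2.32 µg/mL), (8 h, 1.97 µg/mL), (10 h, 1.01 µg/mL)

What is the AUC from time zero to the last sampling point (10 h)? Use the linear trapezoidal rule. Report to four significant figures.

Trapezoidal AUC_0→10:
  [0→6]: (27.81+3.81)/2 × 6 = 94.86
  [6→7.5]: (3.81+2.32)/2 × 1.5 = 4.5975
  [7.5→8]: (2.32+1.97)/2 × 0.5 = 1.0725
  [8→10]: (1.97+1.01)/2 × 2 = 2.98
  Sum = 103.51 µg/mL·h

AUC = 103.5 µg/mL·h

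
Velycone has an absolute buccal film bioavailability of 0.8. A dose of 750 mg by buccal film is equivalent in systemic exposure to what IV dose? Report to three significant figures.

Systemic exposure from an extravascular dose = F × D_ev, so the equivalent IV dose is F × D_ev.
D_iv = F × D_ev = 0.8 × 750 = 600 mg

D_iv = 600 mg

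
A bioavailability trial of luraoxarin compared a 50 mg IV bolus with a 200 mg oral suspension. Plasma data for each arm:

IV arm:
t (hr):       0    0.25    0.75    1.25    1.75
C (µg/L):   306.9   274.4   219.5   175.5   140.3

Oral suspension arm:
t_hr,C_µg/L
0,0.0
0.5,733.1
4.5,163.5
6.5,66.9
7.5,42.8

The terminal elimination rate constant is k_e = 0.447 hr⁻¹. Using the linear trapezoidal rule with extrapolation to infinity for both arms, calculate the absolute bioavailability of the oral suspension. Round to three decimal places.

F = 0.857

Trapezoidal AUC_0→1.75 (IV):
  [0→0.25]: (306.9+274.4)/2 × 0.25 = 72.6625
  [0.25→0.75]: (274.4+219.5)/2 × 0.5 = 123.475
  [0.75→1.25]: (219.5+175.5)/2 × 0.5 = 98.75
  [1.25→1.75]: (175.5+140.3)/2 × 0.5 = 78.95
  Sum = 373.8375 µg/L·hr
IV tail: 140.3/0.447 = 313.870; AUC_iv,0→∞ = 373.8375 + 313.870 = 687.7075 µg/L·hr
Trapezoidal AUC_0→7.5 (oral suspension):
  [0→0.5]: (0.0+733.1)/2 × 0.5 = 183.275
  [0.5→4.5]: (733.1+163.5)/2 × 4 = 1793.2
  [4.5→6.5]: (163.5+66.9)/2 × 2 = 230.4
  [6.5→7.5]: (66.9+42.8)/2 × 1 = 54.85
  Sum = 2261.725 µg/L·hr
oral suspension tail: 42.8/0.447 = 95.749; AUC_ev,0→∞ = 2261.725 + 95.749 = 2357.474 µg/L·hr
F = (AUC_ev/D_ev)/(AUC_iv/D_iv) = (2357.474/200)/(687.7075/50) = 11.78737/13.75415 = 0.8570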